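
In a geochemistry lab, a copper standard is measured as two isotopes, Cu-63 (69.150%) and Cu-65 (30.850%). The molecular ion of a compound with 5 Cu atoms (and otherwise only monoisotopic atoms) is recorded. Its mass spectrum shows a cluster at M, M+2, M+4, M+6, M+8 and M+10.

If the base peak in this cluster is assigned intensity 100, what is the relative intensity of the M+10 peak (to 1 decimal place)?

0.8

Binomial terms of (0.69150 + 0.30850)^5: M 0.1581, M+2 0.3527, M+4 0.3147, M+6 0.1404, M+8 0.0313, M+10 0.0028 → M+2 is the base peak.
P(M+2) = C(5,1) × 0.69150^4 × 0.30850^1 = 5 × 0.2286487 × 0.3085 = 0.352691 (base)
P(M+10) = C(5,5) × 0.69150^0 × 0.30850^5 = 1 × 1.0000 × 0.00279432 = 0.002794
Relative intensity = 0.002794 / 0.352691 × 100 = 0.8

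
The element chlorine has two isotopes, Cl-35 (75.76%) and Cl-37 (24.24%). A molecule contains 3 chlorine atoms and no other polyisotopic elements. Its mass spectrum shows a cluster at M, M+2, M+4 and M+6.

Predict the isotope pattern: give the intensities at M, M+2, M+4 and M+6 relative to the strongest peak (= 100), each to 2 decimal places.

100.00 : 95.99 : 30.71 : 3.28

Each Cl atom is independently Cl-35 (p = 0.7576) or Cl-37 (q = 0.2424); the cluster is the binomial expansion (p + q)^3.
P(M) = 0.7576^3 = 0.434830
P(M+2) = 3 × 0.7576^2 × 0.2424^1 = 0.417382
P(M+4) = 3 × 0.7576^1 × 0.2424^2 = 0.133545
P(M+6) = 0.2424^3 = 0.014243
The M peak is largest (0.434830); scaling to 100 gives 100.00 : 95.99 : 30.71 : 3.28.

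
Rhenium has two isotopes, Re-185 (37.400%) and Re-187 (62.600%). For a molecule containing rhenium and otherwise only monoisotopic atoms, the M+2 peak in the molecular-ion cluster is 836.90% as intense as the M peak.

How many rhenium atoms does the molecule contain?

With n Re atoms, P(M+2)/P(M) = C(n,1)·p^(n−1)q / p^n = n·q/p = n · 0.62600/0.37400.
n = 8.3690 × 0.37400/0.62600 = 5.00 ≈ 5

5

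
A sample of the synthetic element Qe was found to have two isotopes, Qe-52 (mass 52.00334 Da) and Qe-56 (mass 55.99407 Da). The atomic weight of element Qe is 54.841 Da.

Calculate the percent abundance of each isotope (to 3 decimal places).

Qe-52: 28.894%, Qe-56: 71.106%

Writing the weighted mean with unknown fraction x of Qe-52:
52.00334·x + 55.99407·(1 − x) = 54.841
(52.00334 − 55.99407)·x = 54.841 − 55.99407
x = -1.15307 / -3.99073 = 0.28894 → 28.894% Qe-52, 71.106% Qe-56.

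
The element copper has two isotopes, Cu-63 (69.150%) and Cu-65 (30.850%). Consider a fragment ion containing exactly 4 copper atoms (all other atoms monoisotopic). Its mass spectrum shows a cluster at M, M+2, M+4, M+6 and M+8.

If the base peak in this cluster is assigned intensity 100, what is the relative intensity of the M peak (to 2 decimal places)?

Binomial terms of (0.69150 + 0.30850)^4: M 0.2286, M+2 0.4080, M+4 0.2731, M+6 0.0812, M+8 0.0091 → M+2 is the base peak.
P(M+2) = C(4,1) × 0.69150^3 × 0.30850^1 = 4 × 0.33065611 × 0.3085 = 0.408030 (base)
P(M) = C(4,0) × 0.69150^4 × 0.30850^0 = 1 × 0.2286487 × 1.0000 = 0.228649
Relative intensity = 0.228649 / 0.408030 × 100 = 56.04

56.04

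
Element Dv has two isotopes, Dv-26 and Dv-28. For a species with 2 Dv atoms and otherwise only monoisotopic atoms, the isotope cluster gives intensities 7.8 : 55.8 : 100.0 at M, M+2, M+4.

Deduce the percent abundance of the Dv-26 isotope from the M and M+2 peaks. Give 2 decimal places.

21.85%

Let p = fractional abundance of Dv-26. I(M+2)/I(M) = [C(2,1)·p^1·(1−p)] / p^2 = 2·(1−p)/p = 55.8/7.8 = 7.1538
(1−p)/p = 7.1538/2 = 3.5769  ⇒  p = 1/(1 + 3.5769) = 0.2185
Dv-26: 21.85%, Dv-28: 78.15%.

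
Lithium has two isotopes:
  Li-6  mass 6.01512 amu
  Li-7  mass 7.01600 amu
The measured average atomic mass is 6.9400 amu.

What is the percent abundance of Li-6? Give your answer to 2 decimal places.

Writing the weighted mean with unknown fraction x of Li-6:
6.01512·x + 7.01600·(1 − x) = 6.9400
(6.01512 − 7.01600)·x = 6.9400 − 7.01600
x = -0.07600 / -1.00088 = 0.07593 → 7.59% Li-6, 92.41% Li-7.

7.59%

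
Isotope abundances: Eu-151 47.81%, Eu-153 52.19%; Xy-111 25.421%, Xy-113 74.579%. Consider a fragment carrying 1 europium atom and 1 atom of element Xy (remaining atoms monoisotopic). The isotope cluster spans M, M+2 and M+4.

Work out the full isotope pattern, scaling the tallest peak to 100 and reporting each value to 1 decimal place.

24.8 : 100.0 : 79.6

Europium pattern (n=1): 0.4781 : 0.5219
Element Xy pattern (n=1): 0.25421 : 0.74579
Convolve the two distributions (both contribute in 2-u steps):
  M: 0.4781×0.25421 = 0.121538
  M+2: 0.4781×0.74579 + 0.5219×0.25421 = 0.489234
  M+4: 0.5219×0.74579 = 0.389228
Scale to base peak (0.489234) = 100: 24.8 : 100.0 : 79.6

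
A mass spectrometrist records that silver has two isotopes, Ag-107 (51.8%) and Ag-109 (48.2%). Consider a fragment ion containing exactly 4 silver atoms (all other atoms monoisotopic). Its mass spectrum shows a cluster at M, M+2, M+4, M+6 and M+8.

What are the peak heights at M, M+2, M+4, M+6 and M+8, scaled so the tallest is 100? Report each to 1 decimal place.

19.2 : 71.6 : 100.0 : 62.0 : 14.4

The 4 Ag atoms are independent, so intensities follow the terms of (0.518 + 0.482)^4.
P(M) = 0.518^4 = 0.071998
P(M+2) = 4 × 0.518^3 × 0.482^1 = 0.267976
P(M+4) = 6 × 0.518^2 × 0.482^2 = 0.374029
P(M+6) = 4 × 0.518^1 × 0.482^3 = 0.232023
P(M+8) = 0.482^4 = 0.053974
The M+4 peak is largest (0.374029); scaling to 100 gives 19.2 : 71.6 : 100.0 : 62.0 : 14.4.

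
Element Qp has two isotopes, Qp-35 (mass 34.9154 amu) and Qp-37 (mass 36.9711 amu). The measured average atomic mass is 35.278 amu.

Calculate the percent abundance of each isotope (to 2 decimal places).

With x = fraction of Qp-35 (so Qp-37 is 1 − x):
34.9154·x + 36.9711·(1 − x) = 35.278
(34.9154 − 36.9711)·x = 35.278 − 36.9711
x = -1.6931 / -2.0557 = 0.82361 → 82.36% Qp-35, 17.64% Qp-37.

Qp-35: 82.36%, Qp-37: 17.64%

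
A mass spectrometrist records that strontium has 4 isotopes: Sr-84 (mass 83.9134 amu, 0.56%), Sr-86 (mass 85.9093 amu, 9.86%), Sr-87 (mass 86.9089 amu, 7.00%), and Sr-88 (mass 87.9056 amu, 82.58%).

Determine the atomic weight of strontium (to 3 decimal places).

Weight each isotope mass by its fractional abundance: 0.0056 × 83.9134 + 0.0986 × 85.9093 + 0.0700 × 86.9089 + 0.8258 × 87.9056
= 0.46992 + 8.47066 + 6.08362 + 72.59244 = 87.61664 amu

87.617 amu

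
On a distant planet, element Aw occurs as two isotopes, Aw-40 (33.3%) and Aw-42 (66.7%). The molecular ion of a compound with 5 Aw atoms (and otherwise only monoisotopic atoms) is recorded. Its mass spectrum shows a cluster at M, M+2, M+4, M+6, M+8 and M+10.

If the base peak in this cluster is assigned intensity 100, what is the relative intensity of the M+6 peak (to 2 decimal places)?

99.85

(0.333 + 0.667)^5 gives M 0.0041, M+2 0.0410, M+4 0.1643, M+6 0.3291, M+8 0.3295, M+10 0.1320; the largest is M+8.
P(M+8) = C(5,4) × 0.333^1 × 0.667^4 = 5 × 0.3330 × 0.19792622 = 0.329547 (base)
P(M+6) = C(5,3) × 0.333^2 × 0.667^3 = 10 × 0.110889 × 0.29674096 = 0.329053
Relative intensity = 0.329053 / 0.329547 × 100 = 99.85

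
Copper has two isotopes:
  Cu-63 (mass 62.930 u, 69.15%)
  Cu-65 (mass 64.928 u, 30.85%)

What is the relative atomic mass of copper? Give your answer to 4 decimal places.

63.5464 u

Average mass = Σ (abundance × isotope mass) = 0.6915 × 62.930 + 0.3085 × 64.928
= 43.51610 + 20.03029 = 63.54639 u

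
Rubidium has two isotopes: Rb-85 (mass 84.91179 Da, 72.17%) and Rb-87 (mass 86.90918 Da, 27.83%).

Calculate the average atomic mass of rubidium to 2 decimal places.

The abundance-weighted mean is 0.7217 × 84.91179 + 0.2783 × 86.90918
= 61.280839 + 24.186825 = 85.467664 Da

85.47 Da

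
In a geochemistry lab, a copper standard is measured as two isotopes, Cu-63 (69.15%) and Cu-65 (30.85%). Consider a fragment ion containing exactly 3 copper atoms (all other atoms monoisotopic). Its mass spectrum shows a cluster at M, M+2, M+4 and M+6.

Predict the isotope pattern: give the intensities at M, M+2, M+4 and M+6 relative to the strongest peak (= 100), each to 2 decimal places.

Expanding (0.6915 + 0.3085)^3:
P(M) = 0.6915^3 = 0.330656
P(M+2) = 3 × 0.6915^2 × 0.3085^1 = 0.442548
P(M+4) = 3 × 0.6915^1 × 0.3085^2 = 0.197435
P(M+6) = 0.3085^3 = 0.029361
The M+2 peak is largest (0.442548); scaling to 100 gives 74.72 : 100.00 : 44.61 : 6.63.

74.72 : 100.00 : 44.61 : 6.63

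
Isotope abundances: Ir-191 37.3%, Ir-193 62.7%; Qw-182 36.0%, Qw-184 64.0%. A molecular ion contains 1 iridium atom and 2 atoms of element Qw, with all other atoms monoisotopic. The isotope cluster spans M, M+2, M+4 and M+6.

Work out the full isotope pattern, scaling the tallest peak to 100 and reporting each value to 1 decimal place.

Iridium pattern (n=1): 0.3730 : 0.6270
Element Qw pattern (n=2): 0.1296 : 0.4608 : 0.4096
Convolve the two distributions (both contribute in 2-u steps):
  M: 0.3730×0.1296 = 0.048341
  M+2: 0.3730×0.4608 + 0.6270×0.1296 = 0.253138
  M+4: 0.3730×0.4096 + 0.6270×0.4608 = 0.441702
  M+6: 0.6270×0.4096 = 0.256819
Scale to base peak (0.441702) = 100: 10.9 : 57.3 : 100.0 : 58.1

10.9 : 57.3 : 100.0 : 58.1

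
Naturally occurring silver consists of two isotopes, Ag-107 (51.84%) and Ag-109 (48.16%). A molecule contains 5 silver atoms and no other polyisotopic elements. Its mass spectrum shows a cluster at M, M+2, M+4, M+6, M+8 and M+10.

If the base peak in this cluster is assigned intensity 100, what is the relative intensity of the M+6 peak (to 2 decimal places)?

(0.5184 + 0.4816)^5 gives M 0.0374, M+2 0.1739, M+4 0.3231, M+6 0.3002, M+8 0.1394, M+10 0.0259; the largest is M+4.
P(M+4) = C(5,2) × 0.5184^3 × 0.4816^2 = 10 × 0.13931407 × 0.23193856 = 0.323123 (base)
P(M+6) = C(5,3) × 0.5184^2 × 0.4816^3 = 10 × 0.26873856 × 0.11170161 = 0.300185
Relative intensity = 0.300185 / 0.323123 × 100 = 92.90

92.90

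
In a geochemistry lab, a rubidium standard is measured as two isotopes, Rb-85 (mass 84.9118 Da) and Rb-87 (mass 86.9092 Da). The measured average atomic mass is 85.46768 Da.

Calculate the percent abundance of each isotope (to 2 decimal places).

Writing the weighted mean with unknown fraction x of Rb-85:
84.9118·x + 86.9092·(1 − x) = 85.46768
(84.9118 − 86.9092)·x = 85.46768 − 86.9092
x = -1.44152 / -1.9974 = 0.72170 → 72.17% Rb-85, 27.83% Rb-87.

Rb-85: 72.17%, Rb-87: 27.83%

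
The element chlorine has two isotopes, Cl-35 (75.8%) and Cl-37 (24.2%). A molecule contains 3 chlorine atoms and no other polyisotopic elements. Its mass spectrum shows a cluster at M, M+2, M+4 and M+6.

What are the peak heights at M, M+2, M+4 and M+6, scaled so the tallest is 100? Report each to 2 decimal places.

100.00 : 95.78 : 30.58 : 3.25

Each Cl atom is independently Cl-35 (p = 0.758) or Cl-37 (q = 0.242); the cluster is the binomial expansion (p + q)^3.
P(M) = 0.758^3 = 0.435520
P(M+2) = 3 × 0.758^2 × 0.242^1 = 0.417133
P(M+4) = 3 × 0.758^1 × 0.242^2 = 0.133175
P(M+6) = 0.242^3 = 0.014172
The M peak is largest (0.435520); scaling to 100 gives 100.00 : 95.78 : 30.58 : 3.25.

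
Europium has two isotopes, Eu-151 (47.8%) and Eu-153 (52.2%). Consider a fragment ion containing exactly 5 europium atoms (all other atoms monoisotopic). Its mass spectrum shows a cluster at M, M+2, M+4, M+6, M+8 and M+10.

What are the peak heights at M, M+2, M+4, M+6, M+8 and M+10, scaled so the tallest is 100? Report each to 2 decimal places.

Expanding (0.478 + 0.522)^5:
P(M) = 0.478^5 = 0.024954
P(M+2) = 5 × 0.478^4 × 0.522^1 = 0.136255
P(M+4) = 10 × 0.478^3 × 0.522^2 = 0.297594
P(M+6) = 10 × 0.478^2 × 0.522^3 = 0.324988
P(M+8) = 5 × 0.478^1 × 0.522^4 = 0.177452
P(M+10) = 0.522^5 = 0.038757
The M+6 peak is largest (0.324988); scaling to 100 gives 7.68 : 41.93 : 91.57 : 100.00 : 54.60 : 11.93.

7.68 : 41.93 : 91.57 : 100.00 : 54.60 : 11.93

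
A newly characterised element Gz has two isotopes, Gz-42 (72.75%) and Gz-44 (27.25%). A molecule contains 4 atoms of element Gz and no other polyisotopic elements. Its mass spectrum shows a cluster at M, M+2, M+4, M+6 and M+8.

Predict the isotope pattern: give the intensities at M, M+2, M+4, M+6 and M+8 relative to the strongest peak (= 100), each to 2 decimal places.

66.74 : 100.00 : 56.19 : 14.03 : 1.31

Each Gz atom is independently Gz-42 (p = 0.7275) or Gz-44 (q = 0.2725); the cluster is the binomial expansion (p + q)^4.
P(M) = 0.7275^4 = 0.280112
P(M+2) = 4 × 0.7275^3 × 0.2725^1 = 0.419687
P(M+4) = 6 × 0.7275^2 × 0.2725^2 = 0.235804
P(M+6) = 4 × 0.7275^1 × 0.2725^3 = 0.058883
P(M+8) = 0.2725^4 = 0.005514
The M+2 peak is largest (0.419687); scaling to 100 gives 66.74 : 100.00 : 56.19 : 14.03 : 1.31.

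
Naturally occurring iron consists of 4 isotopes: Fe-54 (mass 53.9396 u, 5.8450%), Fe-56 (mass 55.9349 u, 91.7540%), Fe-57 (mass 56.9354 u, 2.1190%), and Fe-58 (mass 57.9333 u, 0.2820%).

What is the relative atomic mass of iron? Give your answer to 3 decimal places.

Ar = Σ fᵢ·mᵢ = 0.058450 × 53.9396 + 0.917540 × 55.9349 + 0.021190 × 56.9354 + 0.002820 × 57.9333
= 3.15277 + 51.32251 + 1.20646 + 0.16337 = 55.84511 u

55.845 u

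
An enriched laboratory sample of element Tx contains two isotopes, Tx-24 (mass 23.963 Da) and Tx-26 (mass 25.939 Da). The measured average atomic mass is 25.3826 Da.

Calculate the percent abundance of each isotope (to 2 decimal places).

Tx-24: 28.16%, Tx-26: 71.84%

Writing the weighted mean with unknown fraction x of Tx-24:
23.963·x + 25.939·(1 − x) = 25.3826
(23.963 − 25.939)·x = 25.3826 − 25.939
x = -0.5564 / -1.976 = 0.28158 → 28.16% Tx-24, 71.84% Tx-26.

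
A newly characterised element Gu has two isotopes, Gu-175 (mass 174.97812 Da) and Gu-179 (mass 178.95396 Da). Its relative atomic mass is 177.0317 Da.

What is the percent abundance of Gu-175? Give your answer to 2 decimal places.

48.35%

With x = fraction of Gu-175 (so Gu-179 is 1 − x):
174.97812·x + 178.95396·(1 − x) = 177.0317
(174.97812 − 178.95396)·x = 177.0317 − 178.95396
x = -1.92226 / -3.97584 = 0.48349 → 48.35% Gu-175, 51.65% Gu-179.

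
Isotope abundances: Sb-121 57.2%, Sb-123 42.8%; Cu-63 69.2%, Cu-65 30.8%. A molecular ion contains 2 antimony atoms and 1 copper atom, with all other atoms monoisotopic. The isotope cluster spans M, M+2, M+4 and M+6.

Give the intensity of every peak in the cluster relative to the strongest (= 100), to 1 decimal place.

51.5 : 100.0 : 63.1 : 12.8

Antimony pattern (n=2): 0.327184 : 0.489632 : 0.183184
Copper pattern (n=1): 0.6920 : 0.3080
Convolve the two distributions (both contribute in 2-u steps):
  M: 0.327184×0.6920 = 0.226411
  M+2: 0.327184×0.3080 + 0.489632×0.6920 = 0.439598
  M+4: 0.489632×0.3080 + 0.183184×0.6920 = 0.277570
  M+6: 0.183184×0.3080 = 0.056421
Scale to base peak (0.439598) = 100: 51.5 : 100.0 : 63.1 : 12.8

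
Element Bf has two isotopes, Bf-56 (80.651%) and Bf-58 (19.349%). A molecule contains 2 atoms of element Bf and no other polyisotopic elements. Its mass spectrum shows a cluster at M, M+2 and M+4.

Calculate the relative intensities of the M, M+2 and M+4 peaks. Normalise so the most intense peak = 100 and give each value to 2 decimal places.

Expanding (0.80651 + 0.19349)^2:
P(M) = 0.80651^2 = 0.650458
P(M+2) = 2 × 0.80651^1 × 0.19349^1 = 0.312103
P(M+4) = 0.19349^2 = 0.037438
The M peak is largest (0.650458); scaling to 100 gives 100.00 : 47.98 : 5.76.

100.00 : 47.98 : 5.76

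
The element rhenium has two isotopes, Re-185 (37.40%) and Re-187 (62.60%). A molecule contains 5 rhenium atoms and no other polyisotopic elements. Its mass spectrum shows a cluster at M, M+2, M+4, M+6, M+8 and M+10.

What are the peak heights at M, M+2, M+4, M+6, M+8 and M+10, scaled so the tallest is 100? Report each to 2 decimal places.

Expanding (0.3740 + 0.6260)^5:
P(M) = 0.3740^5 = 0.007317
P(M+2) = 5 × 0.3740^4 × 0.6260^1 = 0.061239
P(M+4) = 10 × 0.3740^3 × 0.6260^2 = 0.205005
P(M+6) = 10 × 0.3740^2 × 0.6260^3 = 0.343136
P(M+8) = 5 × 0.3740^1 × 0.6260^4 = 0.287170
P(M+10) = 0.6260^5 = 0.096133
The M+6 peak is largest (0.343136); scaling to 100 gives 2.13 : 17.85 : 59.74 : 100.00 : 83.69 : 28.02.

2.13 : 17.85 : 59.74 : 100.00 : 83.69 : 28.02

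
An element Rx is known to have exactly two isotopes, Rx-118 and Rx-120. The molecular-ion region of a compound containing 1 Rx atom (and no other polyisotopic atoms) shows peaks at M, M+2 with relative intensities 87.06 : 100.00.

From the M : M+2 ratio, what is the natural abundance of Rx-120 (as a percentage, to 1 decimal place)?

Let p = fractional abundance of Rx-118. I(M+2)/I(M) = [C(1,1)·p^0·(1−p)] / p^1 = 1·(1−p)/p = 100.00/87.06 = 1.1486
(1−p)/p = 1.1486/1 = 1.1486  ⇒  p = 1/(1 + 1.1486) = 0.4654
Rx-118: 46.5%, Rx-120: 53.5%.

53.5%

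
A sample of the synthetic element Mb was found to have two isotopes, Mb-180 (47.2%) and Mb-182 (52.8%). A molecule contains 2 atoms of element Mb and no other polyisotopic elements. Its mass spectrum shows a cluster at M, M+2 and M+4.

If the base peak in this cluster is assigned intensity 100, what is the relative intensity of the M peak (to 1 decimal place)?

Binomial terms of (0.472 + 0.528)^2: M 0.2228, M+2 0.4984, M+4 0.2788 → M+2 is the base peak.
P(M+2) = C(2,1) × 0.472^1 × 0.528^1 = 2 × 0.4720 × 0.5280 = 0.498432 (base)
P(M) = C(2,0) × 0.472^2 × 0.528^0 = 1 × 0.222784 × 1.0000 = 0.222784
Relative intensity = 0.222784 / 0.498432 × 100 = 44.7

44.7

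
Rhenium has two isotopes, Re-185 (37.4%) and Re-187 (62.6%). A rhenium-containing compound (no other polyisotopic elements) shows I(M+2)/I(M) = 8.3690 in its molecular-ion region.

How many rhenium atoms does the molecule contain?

With n Re atoms, P(M+2)/P(M) = C(n,1)·p^(n−1)q / p^n = n·q/p = n · 0.626/0.374.
n = 8.3690 × 0.374/0.626 = 5.00 ≈ 5

5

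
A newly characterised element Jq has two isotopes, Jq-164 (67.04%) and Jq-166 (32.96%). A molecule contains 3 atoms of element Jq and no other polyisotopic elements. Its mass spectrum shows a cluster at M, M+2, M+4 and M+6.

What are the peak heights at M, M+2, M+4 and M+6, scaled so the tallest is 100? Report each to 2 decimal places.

67.80 : 100.00 : 49.16 : 8.06

Expanding (0.6704 + 0.3296)^3:
P(M) = 0.6704^3 = 0.301302
P(M+2) = 3 × 0.6704^2 × 0.3296^1 = 0.444402
P(M+4) = 3 × 0.6704^1 × 0.3296^2 = 0.218489
P(M+6) = 0.3296^3 = 0.035806
The M+2 peak is largest (0.444402); scaling to 100 gives 67.80 : 100.00 : 49.16 : 8.06.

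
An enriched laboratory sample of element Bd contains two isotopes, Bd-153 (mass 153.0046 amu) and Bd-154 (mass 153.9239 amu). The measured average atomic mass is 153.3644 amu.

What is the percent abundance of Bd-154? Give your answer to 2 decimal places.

With x = fraction of Bd-153 (so Bd-154 is 1 − x):
153.0046·x + 153.9239·(1 − x) = 153.3644
(153.0046 − 153.9239)·x = 153.3644 − 153.9239
x = -0.5595 / -0.9193 = 0.60862 → 60.86% Bd-153, 39.14% Bd-154.

39.14%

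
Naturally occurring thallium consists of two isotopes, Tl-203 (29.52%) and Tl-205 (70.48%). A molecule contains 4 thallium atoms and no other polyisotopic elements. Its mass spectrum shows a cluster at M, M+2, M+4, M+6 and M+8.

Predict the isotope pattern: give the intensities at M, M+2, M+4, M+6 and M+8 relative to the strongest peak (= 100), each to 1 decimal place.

Expanding (0.2952 + 0.7048)^4:
P(M) = 0.2952^4 = 0.007594
P(M+2) = 4 × 0.2952^3 × 0.7048^1 = 0.072523
P(M+4) = 6 × 0.2952^2 × 0.7048^2 = 0.259726
P(M+6) = 4 × 0.2952^1 × 0.7048^3 = 0.413403
P(M+8) = 0.7048^4 = 0.246754
The M+6 peak is largest (0.413403); scaling to 100 gives 1.8 : 17.5 : 62.8 : 100.0 : 59.7.

1.8 : 17.5 : 62.8 : 100.0 : 59.7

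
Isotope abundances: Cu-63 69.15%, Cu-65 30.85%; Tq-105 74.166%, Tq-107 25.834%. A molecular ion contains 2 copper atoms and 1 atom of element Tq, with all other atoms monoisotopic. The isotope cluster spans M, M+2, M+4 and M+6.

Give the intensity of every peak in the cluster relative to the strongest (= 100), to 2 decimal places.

Copper pattern (n=2): 0.47817225 : 0.4266555 : 0.09517225
Element Tq pattern (n=1): 0.74166 : 0.25834
Convolve the two distributions (both contribute in 2-u steps):
  M: 0.47817225×0.74166 = 0.354641
  M+2: 0.47817225×0.25834 + 0.4266555×0.74166 = 0.439964
  M+4: 0.4266555×0.25834 + 0.09517225×0.74166 = 0.180808
  M+6: 0.09517225×0.25834 = 0.024587
Scale to base peak (0.439964) = 100: 80.61 : 100.00 : 41.10 : 5.59

80.61 : 100.00 : 41.10 : 5.59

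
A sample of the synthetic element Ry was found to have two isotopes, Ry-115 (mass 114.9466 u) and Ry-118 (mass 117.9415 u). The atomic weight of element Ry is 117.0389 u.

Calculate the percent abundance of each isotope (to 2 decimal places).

Let x be the fractional abundance of Ry-115; then Ry-118 has abundance 1 − x.
114.9466·x + 117.9415·(1 − x) = 117.0389
(114.9466 − 117.9415)·x = 117.0389 − 117.9415
x = -0.9026 / -2.9949 = 0.30138 → 30.14% Ry-115, 69.86% Ry-118.

Ry-115: 30.14%, Ry-118: 69.86%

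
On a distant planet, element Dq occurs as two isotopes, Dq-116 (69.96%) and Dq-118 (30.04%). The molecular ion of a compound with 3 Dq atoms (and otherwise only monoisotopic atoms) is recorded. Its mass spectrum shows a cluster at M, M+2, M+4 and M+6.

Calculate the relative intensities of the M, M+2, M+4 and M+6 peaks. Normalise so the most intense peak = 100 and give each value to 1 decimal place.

Each Dq atom is independently Dq-116 (p = 0.6996) or Dq-118 (q = 0.3004); the cluster is the binomial expansion (p + q)^3.
P(M) = 0.6996^3 = 0.342412
P(M+2) = 3 × 0.6996^2 × 0.3004^1 = 0.441083
P(M+4) = 3 × 0.6996^1 × 0.3004^2 = 0.189396
P(M+6) = 0.3004^3 = 0.027108
The M+2 peak is largest (0.441083); scaling to 100 gives 77.6 : 100.0 : 42.9 : 6.1.

77.6 : 100.0 : 42.9 : 6.1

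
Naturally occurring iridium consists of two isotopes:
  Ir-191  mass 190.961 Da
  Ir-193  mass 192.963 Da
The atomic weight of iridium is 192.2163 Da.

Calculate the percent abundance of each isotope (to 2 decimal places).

Ir-191: 37.30%, Ir-193: 62.70%

With x = fraction of Ir-191 (so Ir-193 is 1 − x):
190.961·x + 192.963·(1 − x) = 192.2163
(190.961 − 192.963)·x = 192.2163 − 192.963
x = -0.7467 / -2.002 = 0.37298 → 37.30% Ir-191, 62.70% Ir-193.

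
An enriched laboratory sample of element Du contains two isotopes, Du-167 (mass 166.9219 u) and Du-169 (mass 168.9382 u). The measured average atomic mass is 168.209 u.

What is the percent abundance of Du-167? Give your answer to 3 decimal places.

Writing the weighted mean with unknown fraction x of Du-167:
166.9219·x + 168.9382·(1 − x) = 168.209
(166.9219 − 168.9382)·x = 168.209 − 168.9382
x = -0.7292 / -2.0163 = 0.36165 → 36.165% Du-167, 63.835% Du-169.

36.165%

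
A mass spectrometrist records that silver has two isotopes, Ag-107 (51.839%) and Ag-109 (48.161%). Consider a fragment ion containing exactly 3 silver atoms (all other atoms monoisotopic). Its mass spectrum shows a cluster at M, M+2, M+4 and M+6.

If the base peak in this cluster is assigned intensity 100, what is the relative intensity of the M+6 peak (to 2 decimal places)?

28.77

Binomial terms of (0.51839 + 0.48161)^3: M 0.1393, M+2 0.3883, M+4 0.3607, M+6 0.1117 → M+2 is the base peak.
P(M+2) = C(3,1) × 0.51839^2 × 0.48161^1 = 3 × 0.26872819 × 0.48161 = 0.388267 (base)
P(M+6) = C(3,3) × 0.51839^0 × 0.48161^3 = 1 × 1.0000 × 0.11170857 = 0.111709
Relative intensity = 0.111709 / 0.388267 × 100 = 28.77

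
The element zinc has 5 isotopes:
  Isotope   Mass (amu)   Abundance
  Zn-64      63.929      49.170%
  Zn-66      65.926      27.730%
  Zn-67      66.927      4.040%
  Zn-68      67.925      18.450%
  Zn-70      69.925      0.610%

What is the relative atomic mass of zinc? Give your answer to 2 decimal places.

65.38 amu

Weight each isotope mass by its fractional abundance: 0.49170 × 63.929 + 0.27730 × 65.926 + 0.04040 × 66.927 + 0.18450 × 67.925 + 0.00610 × 69.925
= 31.4339 + 18.2813 + 2.7039 + 12.5322 + 0.4265 = 65.3778 amu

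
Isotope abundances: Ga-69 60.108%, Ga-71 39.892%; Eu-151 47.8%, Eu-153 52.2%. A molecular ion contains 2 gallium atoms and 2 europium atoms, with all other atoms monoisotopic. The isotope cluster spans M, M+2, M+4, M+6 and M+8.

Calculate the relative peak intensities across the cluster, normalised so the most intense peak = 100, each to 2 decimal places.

Gallium pattern (n=2): 0.36129717 : 0.47956567 : 0.15913717
Europium pattern (n=2): 0.228484 : 0.499032 : 0.272484
Convolve the two distributions (both contribute in 2-u steps):
  M: 0.36129717×0.228484 = 0.082551
  M+2: 0.36129717×0.499032 + 0.47956567×0.228484 = 0.289872
  M+4: 0.36129717×0.272484 + 0.47956567×0.499032 + 0.15913717×0.228484 = 0.374127
  M+6: 0.47956567×0.272484 + 0.15913717×0.499032 = 0.210089
  M+8: 0.15913717×0.272484 = 0.043362
Scale to base peak (0.374127) = 100: 22.06 : 77.48 : 100.00 : 56.15 : 11.59

22.06 : 77.48 : 100.00 : 56.15 : 11.59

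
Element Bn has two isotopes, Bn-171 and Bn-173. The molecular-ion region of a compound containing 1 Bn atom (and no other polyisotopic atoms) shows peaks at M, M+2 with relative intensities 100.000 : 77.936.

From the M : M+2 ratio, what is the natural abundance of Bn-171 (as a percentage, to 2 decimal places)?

Let p = fractional abundance of Bn-171. I(M+2)/I(M) = [C(1,1)·p^0·(1−p)] / p^1 = 1·(1−p)/p = 77.936/100.000 = 0.7794
(1−p)/p = 0.7794/1 = 0.7794  ⇒  p = 1/(1 + 0.7794) = 0.5620
Bn-171: 56.20%, Bn-173: 43.80%.

56.20%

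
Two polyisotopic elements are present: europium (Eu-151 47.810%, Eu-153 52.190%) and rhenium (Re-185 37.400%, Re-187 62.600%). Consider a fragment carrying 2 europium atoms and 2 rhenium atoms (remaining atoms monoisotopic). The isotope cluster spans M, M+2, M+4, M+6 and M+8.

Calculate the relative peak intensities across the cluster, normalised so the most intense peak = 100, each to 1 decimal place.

8.8 : 48.9 : 100.0 : 89.4 : 29.5

Europium pattern (n=2): 0.22857961 : 0.49904078 : 0.27237961
Rhenium pattern (n=2): 0.139876 : 0.468248 : 0.391876
Convolve the two distributions (both contribute in 2-u steps):
  M: 0.22857961×0.139876 = 0.031973
  M+2: 0.22857961×0.468248 + 0.49904078×0.139876 = 0.176836
  M+4: 0.22857961×0.391876 + 0.49904078×0.468248 + 0.27237961×0.139876 = 0.361349
  M+6: 0.49904078×0.391876 + 0.27237961×0.468248 = 0.323103
  M+8: 0.27237961×0.391876 = 0.106739
Scale to base peak (0.361349) = 100: 8.8 : 48.9 : 100.0 : 89.4 : 29.5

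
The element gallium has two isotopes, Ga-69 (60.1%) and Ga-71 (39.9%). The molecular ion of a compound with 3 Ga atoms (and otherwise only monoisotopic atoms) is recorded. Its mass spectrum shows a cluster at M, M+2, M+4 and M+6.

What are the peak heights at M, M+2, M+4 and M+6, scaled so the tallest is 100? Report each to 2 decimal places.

Each Ga atom is independently Ga-69 (p = 0.601) or Ga-71 (q = 0.399); the cluster is the binomial expansion (p + q)^3.
P(M) = 0.601^3 = 0.217082
P(M+2) = 3 × 0.601^2 × 0.399^1 = 0.432358
P(M+4) = 3 × 0.601^1 × 0.399^2 = 0.287039
P(M+6) = 0.399^3 = 0.063521
The M+2 peak is largest (0.432358); scaling to 100 gives 50.21 : 100.00 : 66.39 : 14.69.

50.21 : 100.00 : 66.39 : 14.69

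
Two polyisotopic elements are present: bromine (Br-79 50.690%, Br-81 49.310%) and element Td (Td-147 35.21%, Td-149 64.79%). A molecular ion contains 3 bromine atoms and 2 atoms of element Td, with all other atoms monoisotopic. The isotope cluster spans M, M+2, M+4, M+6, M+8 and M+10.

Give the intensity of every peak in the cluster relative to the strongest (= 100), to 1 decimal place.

4.7 : 31.1 : 79.8 : 100.0 : 61.2 : 14.7

Bromine pattern (n=3): 0.13024674 : 0.3801026 : 0.36975457 : 0.11989609
Element Td pattern (n=2): 0.12397441 : 0.45625118 : 0.41977441
Convolve the two distributions (both contribute in 2-u steps):
  M: 0.13024674×0.12397441 = 0.016147
  M+2: 0.13024674×0.45625118 + 0.3801026×0.12397441 = 0.106548
  M+4: 0.13024674×0.41977441 + 0.3801026×0.45625118 + 0.36975457×0.12397441 = 0.273937
  M+6: 0.3801026×0.41977441 + 0.36975457×0.45625118 + 0.11989609×0.12397441 = 0.343122
  M+8: 0.36975457×0.41977441 + 0.11989609×0.45625118 = 0.209916
  M+10: 0.11989609×0.41977441 = 0.050329
Scale to base peak (0.343122) = 100: 4.7 : 31.1 : 79.8 : 100.0 : 61.2 : 14.7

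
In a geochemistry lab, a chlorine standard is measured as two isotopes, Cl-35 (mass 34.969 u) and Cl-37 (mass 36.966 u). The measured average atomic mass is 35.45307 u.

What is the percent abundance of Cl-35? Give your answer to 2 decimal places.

75.76%

With x = fraction of Cl-35 (so Cl-37 is 1 − x):
34.969·x + 36.966·(1 − x) = 35.45307
(34.969 − 36.966)·x = 35.45307 − 36.966
x = -1.51293 / -1.997 = 0.75760 → 75.76% Cl-35, 24.24% Cl-37.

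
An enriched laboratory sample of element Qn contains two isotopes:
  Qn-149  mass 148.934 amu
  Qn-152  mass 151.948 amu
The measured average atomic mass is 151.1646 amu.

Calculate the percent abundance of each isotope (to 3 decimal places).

Qn-149: 25.992%, Qn-152: 74.008%

Writing the weighted mean with unknown fraction x of Qn-149:
148.934·x + 151.948·(1 − x) = 151.1646
(148.934 − 151.948)·x = 151.1646 − 151.948
x = -0.7834 / -3.014 = 0.25992 → 25.992% Qn-149, 74.008% Qn-152.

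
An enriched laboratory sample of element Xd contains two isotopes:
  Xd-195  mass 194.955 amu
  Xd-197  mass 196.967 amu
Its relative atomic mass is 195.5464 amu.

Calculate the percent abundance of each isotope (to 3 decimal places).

Let x be the fractional abundance of Xd-195; then Xd-197 has abundance 1 − x.
194.955·x + 196.967·(1 − x) = 195.5464
(194.955 − 196.967)·x = 195.5464 − 196.967
x = -1.4206 / -2.012 = 0.70606 → 70.606% Xd-195, 29.394% Xd-197.

Xd-195: 70.606%, Xd-197: 29.394%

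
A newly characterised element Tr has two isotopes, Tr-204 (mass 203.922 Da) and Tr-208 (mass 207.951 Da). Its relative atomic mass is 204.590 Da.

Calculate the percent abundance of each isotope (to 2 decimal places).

Writing the weighted mean with unknown fraction x of Tr-204:
203.922·x + 207.951·(1 − x) = 204.590
(203.922 − 207.951)·x = 204.590 − 207.951
x = -3.361 / -4.029 = 0.83420 → 83.42% Tr-204, 16.58% Tr-208.

Tr-204: 83.42%, Tr-208: 16.58%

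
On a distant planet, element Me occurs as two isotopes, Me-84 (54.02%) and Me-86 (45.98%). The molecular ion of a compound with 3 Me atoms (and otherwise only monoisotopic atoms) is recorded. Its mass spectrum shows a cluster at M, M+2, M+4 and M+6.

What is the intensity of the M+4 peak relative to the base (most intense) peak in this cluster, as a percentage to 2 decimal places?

85.12%

Term probabilities: M 0.1576, M+2 0.4025, M+4 0.3426, M+6 0.0972. Base peak = M+2.
P(M+2) = C(3,1) × 0.5402^2 × 0.4598^1 = 3 × 0.29181604 × 0.4598 = 0.402531 (base)
P(M+4) = C(3,2) × 0.5402^1 × 0.4598^2 = 3 × 0.5402 × 0.21141604 = 0.342621
Relative intensity = 0.342621 / 0.402531 × 100 = 85.12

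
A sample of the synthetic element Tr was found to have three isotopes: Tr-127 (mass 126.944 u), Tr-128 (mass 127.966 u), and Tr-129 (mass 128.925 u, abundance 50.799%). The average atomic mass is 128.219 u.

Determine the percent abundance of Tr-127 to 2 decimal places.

Let x and y be the fractions of Tr-127 and Tr-128. Then x + y = 1 − 0.50799 = 0.49201 and 126.944x + 127.966y = 128.219 − 0.50799×128.925 = 62.72638925.
Substituting: 126.944x + 127.966(0.49201 − x) = 62.72638925
(126.944 − 127.966)x = -0.23416241  ⇒  x = 0.22912, y = 0.26289
Tr-127: 22.91%, Tr-128: 26.29%.

22.91%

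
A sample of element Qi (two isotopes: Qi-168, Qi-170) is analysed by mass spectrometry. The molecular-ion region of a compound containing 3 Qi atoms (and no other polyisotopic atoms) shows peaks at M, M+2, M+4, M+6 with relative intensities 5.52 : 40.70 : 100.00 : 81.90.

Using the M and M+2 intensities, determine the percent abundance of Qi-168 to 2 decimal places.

28.92%

If p is the fraction of Qi that is Qi-168, then I(M+2)/I(M) = [C(3,1)·p^2·(1−p)] / p^3 = 3·(1−p)/p = 40.70/5.52 = 7.3732
(1−p)/p = 7.3732/3 = 2.4577  ⇒  p = 1/(1 + 2.4577) = 0.2892
Qi-168: 28.92%, Qi-170: 71.08%.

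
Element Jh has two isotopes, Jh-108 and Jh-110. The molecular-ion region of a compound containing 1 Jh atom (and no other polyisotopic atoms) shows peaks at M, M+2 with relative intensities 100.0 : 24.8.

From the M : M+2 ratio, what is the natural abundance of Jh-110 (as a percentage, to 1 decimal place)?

19.9%

Write p for the Jh-108 fraction. I(M+2)/I(M) = [C(1,1)·p^0·(1−p)] / p^1 = 1·(1−p)/p = 24.8/100.0 = 0.2480
(1−p)/p = 0.2480/1 = 0.2480  ⇒  p = 1/(1 + 0.2480) = 0.8013
Jh-108: 80.1%, Jh-110: 19.9%.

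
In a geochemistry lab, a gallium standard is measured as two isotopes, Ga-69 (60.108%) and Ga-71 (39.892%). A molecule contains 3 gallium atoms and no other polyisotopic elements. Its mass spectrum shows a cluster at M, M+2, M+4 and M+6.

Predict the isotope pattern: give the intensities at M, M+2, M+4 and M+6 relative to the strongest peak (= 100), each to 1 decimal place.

Each Ga atom is independently Ga-69 (p = 0.60108) or Ga-71 (q = 0.39892); the cluster is the binomial expansion (p + q)^3.
P(M) = 0.60108^3 = 0.217169
P(M+2) = 3 × 0.60108^2 × 0.39892^1 = 0.432386
P(M+4) = 3 × 0.60108^1 × 0.39892^2 = 0.286963
P(M+6) = 0.39892^3 = 0.063483
The M+2 peak is largest (0.432386); scaling to 100 gives 50.2 : 100.0 : 66.4 : 14.7.

50.2 : 100.0 : 66.4 : 14.7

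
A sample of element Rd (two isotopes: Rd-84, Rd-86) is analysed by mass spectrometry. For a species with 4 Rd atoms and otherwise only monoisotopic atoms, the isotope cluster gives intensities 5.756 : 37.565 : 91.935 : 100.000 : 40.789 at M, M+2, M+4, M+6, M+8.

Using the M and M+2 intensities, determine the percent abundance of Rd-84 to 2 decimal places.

38.00%

Write p for the Rd-84 fraction. I(M+2)/I(M) = [C(4,1)·p^3·(1−p)] / p^4 = 4·(1−p)/p = 37.565/5.756 = 6.5262
(1−p)/p = 6.5262/4 = 1.6316  ⇒  p = 1/(1 + 1.6316) = 0.3800
Rd-84: 38.00%, Rd-86: 62.00%.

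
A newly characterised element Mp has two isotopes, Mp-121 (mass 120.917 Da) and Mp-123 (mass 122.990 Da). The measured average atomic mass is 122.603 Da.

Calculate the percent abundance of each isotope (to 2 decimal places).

With x = fraction of Mp-121 (so Mp-123 is 1 − x):
120.917·x + 122.990·(1 − x) = 122.603
(120.917 − 122.990)·x = 122.603 − 122.990
x = -0.387 / -2.073 = 0.18669 → 18.67% Mp-121, 81.33% Mp-123.

Mp-121: 18.67%, Mp-123: 81.33%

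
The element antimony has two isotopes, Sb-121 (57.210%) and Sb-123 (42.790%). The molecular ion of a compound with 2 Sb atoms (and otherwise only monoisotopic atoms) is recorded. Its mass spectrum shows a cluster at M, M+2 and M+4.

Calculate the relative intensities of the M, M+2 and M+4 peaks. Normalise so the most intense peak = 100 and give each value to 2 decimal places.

The 2 Sb atoms are independent, so intensities follow the terms of (0.57210 + 0.42790)^2.
P(M) = 0.57210^2 = 0.327298
P(M+2) = 2 × 0.57210^1 × 0.42790^1 = 0.489603
P(M+4) = 0.42790^2 = 0.183098
The M+2 peak is largest (0.489603); scaling to 100 gives 66.85 : 100.00 : 37.40.

66.85 : 100.00 : 37.40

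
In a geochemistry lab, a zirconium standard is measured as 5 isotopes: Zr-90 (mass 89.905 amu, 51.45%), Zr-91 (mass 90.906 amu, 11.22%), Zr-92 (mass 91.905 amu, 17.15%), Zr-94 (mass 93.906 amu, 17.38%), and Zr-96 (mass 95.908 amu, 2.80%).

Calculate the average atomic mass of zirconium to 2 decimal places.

Average mass = Σ (abundance × isotope mass) = 0.5145 × 89.905 + 0.1122 × 90.906 + 0.1715 × 91.905 + 0.1738 × 93.906 + 0.0280 × 95.908
= 46.2561 + 10.1997 + 15.7617 + 16.3209 + 2.6854 = 91.2238 amu

91.22 amu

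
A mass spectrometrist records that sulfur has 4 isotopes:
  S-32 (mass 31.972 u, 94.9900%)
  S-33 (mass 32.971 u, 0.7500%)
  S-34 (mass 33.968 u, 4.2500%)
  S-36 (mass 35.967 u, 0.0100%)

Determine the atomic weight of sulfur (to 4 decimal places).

32.0647 u

Average mass = Σ (abundance × isotope mass) = 0.949900 × 31.972 + 0.007500 × 32.971 + 0.042500 × 33.968 + 0.000100 × 35.967
= 30.37020 + 0.24728 + 1.44364 + 0.00360 = 32.06472 u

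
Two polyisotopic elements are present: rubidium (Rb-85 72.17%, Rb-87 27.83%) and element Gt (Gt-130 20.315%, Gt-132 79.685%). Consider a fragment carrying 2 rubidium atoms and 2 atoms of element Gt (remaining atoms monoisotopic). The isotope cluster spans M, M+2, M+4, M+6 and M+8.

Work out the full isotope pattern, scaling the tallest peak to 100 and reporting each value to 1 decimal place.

Rubidium pattern (n=2): 0.52085089 : 0.40169822 : 0.07745089
Element Gt pattern (n=2): 0.04126992 : 0.32376015 : 0.63496992
Convolve the two distributions (both contribute in 2-u steps):
  M: 0.52085089×0.04126992 = 0.021495
  M+2: 0.52085089×0.32376015 + 0.40169822×0.04126992 = 0.185209
  M+4: 0.52085089×0.63496992 + 0.40169822×0.32376015 + 0.07745089×0.04126992 = 0.463975
  M+6: 0.40169822×0.63496992 + 0.07745089×0.32376015 = 0.280142
  M+8: 0.07745089×0.63496992 = 0.049179
Scale to base peak (0.463975) = 100: 4.6 : 39.9 : 100.0 : 60.4 : 10.6

4.6 : 39.9 : 100.0 : 60.4 : 10.6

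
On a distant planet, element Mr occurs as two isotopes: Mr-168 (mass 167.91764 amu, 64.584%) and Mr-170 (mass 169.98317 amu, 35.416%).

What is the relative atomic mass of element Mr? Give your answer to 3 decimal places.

The abundance-weighted mean is 0.64584 × 167.91764 + 0.35416 × 169.98317
= 108.447929 + 60.201239 = 168.649168 amu

168.649 amu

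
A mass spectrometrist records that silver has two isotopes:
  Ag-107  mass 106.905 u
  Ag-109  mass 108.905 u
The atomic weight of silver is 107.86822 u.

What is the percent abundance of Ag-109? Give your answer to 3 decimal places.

48.161%

With x = fraction of Ag-107 (so Ag-109 is 1 − x):
106.905·x + 108.905·(1 − x) = 107.86822
(106.905 − 108.905)·x = 107.86822 − 108.905
x = -1.03678 / -2.000 = 0.51839 → 51.839% Ag-107, 48.161% Ag-109.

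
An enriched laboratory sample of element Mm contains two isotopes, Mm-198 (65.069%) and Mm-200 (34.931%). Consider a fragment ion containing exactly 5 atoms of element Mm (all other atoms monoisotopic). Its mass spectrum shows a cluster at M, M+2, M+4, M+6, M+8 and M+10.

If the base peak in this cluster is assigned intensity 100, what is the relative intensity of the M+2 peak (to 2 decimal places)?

Term probabilities: M 0.1166, M+2 0.3131, M+4 0.3362, M+6 0.1805, M+8 0.0484, M+10 0.0052. Base peak = M+4.
P(M+4) = C(5,2) × 0.65069^3 × 0.34931^2 = 10 × 0.2755005 × 0.12201748 = 0.336159 (base)
P(M+2) = C(5,1) × 0.65069^4 × 0.34931^1 = 5 × 0.17926542 × 0.34931 = 0.313096
Relative intensity = 0.313096 / 0.336159 × 100 = 93.14

93.14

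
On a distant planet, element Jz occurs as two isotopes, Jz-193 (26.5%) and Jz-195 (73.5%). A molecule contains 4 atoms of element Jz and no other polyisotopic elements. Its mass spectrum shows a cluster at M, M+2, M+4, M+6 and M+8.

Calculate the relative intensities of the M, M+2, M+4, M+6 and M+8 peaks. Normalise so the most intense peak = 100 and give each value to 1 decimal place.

Expanding (0.265 + 0.735)^4:
P(M) = 0.265^4 = 0.004932
P(M+2) = 4 × 0.265^3 × 0.735^1 = 0.054712
P(M+4) = 6 × 0.265^2 × 0.735^2 = 0.227624
P(M+6) = 4 × 0.265^1 × 0.735^3 = 0.420889
P(M+8) = 0.735^4 = 0.291843
The M+6 peak is largest (0.420889); scaling to 100 gives 1.2 : 13.0 : 54.1 : 100.0 : 69.3.

1.2 : 13.0 : 54.1 : 100.0 : 69.3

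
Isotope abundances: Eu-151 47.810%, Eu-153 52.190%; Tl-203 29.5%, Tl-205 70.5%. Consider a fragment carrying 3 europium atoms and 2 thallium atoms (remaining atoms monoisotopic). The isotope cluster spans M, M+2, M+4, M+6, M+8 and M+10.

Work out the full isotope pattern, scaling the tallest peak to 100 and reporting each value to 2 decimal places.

Europium pattern (n=3): 0.10928391 : 0.3578871 : 0.39067407 : 0.14215492
Thallium pattern (n=2): 0.087025 : 0.41595 : 0.497025
Convolve the two distributions (both contribute in 2-u steps):
  M: 0.10928391×0.087025 = 0.009510
  M+2: 0.10928391×0.41595 + 0.3578871×0.087025 = 0.076602
  M+4: 0.10928391×0.497025 + 0.3578871×0.41595 + 0.39067407×0.087025 = 0.237178
  M+6: 0.3578871×0.497025 + 0.39067407×0.41595 + 0.14215492×0.087025 = 0.352751
  M+8: 0.39067407×0.497025 + 0.14215492×0.41595 = 0.253304
  M+10: 0.14215492×0.497025 = 0.070655
Scale to base peak (0.352751) = 100: 2.70 : 21.72 : 67.24 : 100.00 : 71.81 : 20.03

2.70 : 21.72 : 67.24 : 100.00 : 71.81 : 20.03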